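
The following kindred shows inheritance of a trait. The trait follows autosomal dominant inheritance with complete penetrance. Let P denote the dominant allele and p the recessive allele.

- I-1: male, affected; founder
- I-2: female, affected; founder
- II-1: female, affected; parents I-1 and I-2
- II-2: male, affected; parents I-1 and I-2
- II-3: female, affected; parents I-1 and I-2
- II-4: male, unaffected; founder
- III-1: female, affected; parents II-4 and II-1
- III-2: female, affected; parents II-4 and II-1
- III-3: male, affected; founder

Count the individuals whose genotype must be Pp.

2

Obligate heterozygotes: III-1 is affected so carries P and received p from II-4 (pp), so III-1 is Pp; III-2 is affected so carries P and received p from II-4 (pp), so III-2 is Pp.
Every other individual is either homozygous by phenotype or has at least one consistent homozygous assignment, so the count is 2.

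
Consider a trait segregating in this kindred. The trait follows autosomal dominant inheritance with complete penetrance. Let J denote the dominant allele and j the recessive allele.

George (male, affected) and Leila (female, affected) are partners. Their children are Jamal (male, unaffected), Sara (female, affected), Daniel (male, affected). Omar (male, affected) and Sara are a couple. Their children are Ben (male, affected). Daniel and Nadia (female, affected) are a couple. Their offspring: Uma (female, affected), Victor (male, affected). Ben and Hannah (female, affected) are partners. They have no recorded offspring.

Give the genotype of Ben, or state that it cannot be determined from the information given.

Ben's phenotype allows JJ or Jj, and no parent or child forces a single allele at both positions; consistent genotype assignments exist with Ben as JJ or Jj.

cannot be determined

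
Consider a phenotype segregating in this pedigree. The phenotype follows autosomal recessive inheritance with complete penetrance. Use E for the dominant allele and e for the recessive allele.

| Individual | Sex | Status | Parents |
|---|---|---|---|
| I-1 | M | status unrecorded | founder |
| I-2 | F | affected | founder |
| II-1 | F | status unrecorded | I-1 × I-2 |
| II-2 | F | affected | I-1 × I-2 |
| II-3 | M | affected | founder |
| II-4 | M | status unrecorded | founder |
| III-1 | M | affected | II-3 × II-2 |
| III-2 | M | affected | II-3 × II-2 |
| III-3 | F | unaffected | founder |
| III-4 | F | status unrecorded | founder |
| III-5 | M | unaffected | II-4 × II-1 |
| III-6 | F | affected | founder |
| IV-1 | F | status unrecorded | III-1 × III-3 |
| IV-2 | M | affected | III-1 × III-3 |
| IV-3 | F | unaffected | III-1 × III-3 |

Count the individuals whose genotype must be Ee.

Obligate heterozygotes: III-3 is unaffected so carries E and passed e to IV-2 (ee), so III-3 is Ee; IV-3 is unaffected so carries E and received e from III-1 (ee), so IV-3 is Ee.
Every other individual is either homozygous by phenotype or has at least one consistent homozygous assignment, so the count is 2.

2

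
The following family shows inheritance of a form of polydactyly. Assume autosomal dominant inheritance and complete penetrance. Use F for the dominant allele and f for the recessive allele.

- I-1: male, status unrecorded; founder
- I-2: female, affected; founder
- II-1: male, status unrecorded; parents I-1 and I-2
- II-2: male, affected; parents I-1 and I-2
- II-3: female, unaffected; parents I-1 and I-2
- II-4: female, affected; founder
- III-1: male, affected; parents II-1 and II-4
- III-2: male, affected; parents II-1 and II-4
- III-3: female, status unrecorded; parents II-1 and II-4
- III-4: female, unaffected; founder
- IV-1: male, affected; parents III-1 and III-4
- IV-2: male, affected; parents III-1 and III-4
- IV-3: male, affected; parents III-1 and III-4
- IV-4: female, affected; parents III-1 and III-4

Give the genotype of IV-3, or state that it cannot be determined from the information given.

From phenotype alone, IV-3 is FF or Ff.
IV-3 is affected so carries F and received f from III-4 (ff), so IV-3 is Ff.

Ff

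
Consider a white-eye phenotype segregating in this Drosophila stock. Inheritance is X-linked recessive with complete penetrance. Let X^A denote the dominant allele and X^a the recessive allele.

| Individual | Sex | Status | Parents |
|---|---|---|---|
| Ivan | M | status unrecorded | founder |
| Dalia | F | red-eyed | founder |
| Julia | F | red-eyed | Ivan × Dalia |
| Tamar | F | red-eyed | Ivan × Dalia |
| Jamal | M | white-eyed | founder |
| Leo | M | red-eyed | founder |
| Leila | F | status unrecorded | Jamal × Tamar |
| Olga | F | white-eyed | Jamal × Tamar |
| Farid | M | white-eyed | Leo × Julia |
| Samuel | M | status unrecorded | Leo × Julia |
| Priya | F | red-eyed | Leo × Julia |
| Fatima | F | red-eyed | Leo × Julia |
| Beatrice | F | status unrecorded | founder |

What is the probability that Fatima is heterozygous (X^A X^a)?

1/2

Leo is red-eyed, so Leo is X^A Y.
Julia is red-eyed so carries A and passed a to Farid (X^a Y), so Julia is X^A X^a.
Their cross gives offspring ratios 1/2 X^A X^A : 1/2 X^A X^a. Conditioning on Fatima being red-eyed, P(X^A X^a) = 1/2 / 1 = 1/2.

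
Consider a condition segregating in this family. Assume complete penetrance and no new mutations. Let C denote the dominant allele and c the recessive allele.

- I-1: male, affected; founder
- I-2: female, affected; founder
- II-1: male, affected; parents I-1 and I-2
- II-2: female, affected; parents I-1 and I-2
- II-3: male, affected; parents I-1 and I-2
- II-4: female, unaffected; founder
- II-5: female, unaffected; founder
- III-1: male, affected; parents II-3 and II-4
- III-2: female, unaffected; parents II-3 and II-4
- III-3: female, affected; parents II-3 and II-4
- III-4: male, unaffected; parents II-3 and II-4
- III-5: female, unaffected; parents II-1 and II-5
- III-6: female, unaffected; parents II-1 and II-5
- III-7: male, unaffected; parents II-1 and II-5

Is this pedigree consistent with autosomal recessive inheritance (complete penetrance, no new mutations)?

A consistent assignment under autosomal recessive exists: I-1 cc, I-2 cc, II-1 cc, II-2 cc, II-3 cc, II-4 Cc, II-5 CC, III-1 cc, III-2 Cc, III-3 cc, III-4 Cc, III-5 Cc, III-6 Cc, III-7 Cc.
In this assignment every recorded phenotype matches its genotype and every non-founder's genotype is obtainable from its parents' genotypes, so the pedigree is consistent.

Yes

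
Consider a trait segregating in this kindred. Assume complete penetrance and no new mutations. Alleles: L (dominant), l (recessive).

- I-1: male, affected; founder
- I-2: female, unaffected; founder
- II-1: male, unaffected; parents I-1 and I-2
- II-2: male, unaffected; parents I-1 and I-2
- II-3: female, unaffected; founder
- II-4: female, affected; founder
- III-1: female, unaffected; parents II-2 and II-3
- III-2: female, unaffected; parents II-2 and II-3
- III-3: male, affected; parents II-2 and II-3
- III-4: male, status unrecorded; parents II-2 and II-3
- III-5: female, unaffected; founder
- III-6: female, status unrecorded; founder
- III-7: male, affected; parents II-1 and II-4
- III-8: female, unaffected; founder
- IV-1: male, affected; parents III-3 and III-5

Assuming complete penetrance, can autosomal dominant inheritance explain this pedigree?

Under autosomal dominant, III-3 (affected, male) cannot arise from II-2 (unaffected) × II-3 (unaffected).

No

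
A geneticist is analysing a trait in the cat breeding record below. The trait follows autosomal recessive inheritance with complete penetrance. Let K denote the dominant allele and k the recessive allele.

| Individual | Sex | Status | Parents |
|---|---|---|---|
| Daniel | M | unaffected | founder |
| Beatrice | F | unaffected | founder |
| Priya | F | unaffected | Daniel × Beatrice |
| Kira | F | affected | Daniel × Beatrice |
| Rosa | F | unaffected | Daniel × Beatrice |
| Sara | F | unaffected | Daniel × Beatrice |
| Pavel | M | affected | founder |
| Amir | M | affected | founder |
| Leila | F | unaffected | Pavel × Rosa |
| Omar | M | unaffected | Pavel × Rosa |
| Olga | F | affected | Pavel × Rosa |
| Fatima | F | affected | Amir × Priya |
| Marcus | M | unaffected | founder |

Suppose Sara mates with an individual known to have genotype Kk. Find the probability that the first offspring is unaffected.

Daniel is unaffected so carries K and passed k to Kira (kk), so Daniel is Kk.
Beatrice is unaffected so carries K and passed k to Kira (kk), so Beatrice is Kk.
Sara is an unaffected offspring of Daniel (Kk) × Beatrice (Kk), whose cross gives 1/4 KK : 1/2 Kk : 1/4 kk; conditioning on being unaffected, Sara is KK with probability 1/3, Kk with probability 2/3.
Summing over parental genotype combinations, P(offspring is unaffected) = 1/3·1 + 2/3·3/4 = 5/6.

5/6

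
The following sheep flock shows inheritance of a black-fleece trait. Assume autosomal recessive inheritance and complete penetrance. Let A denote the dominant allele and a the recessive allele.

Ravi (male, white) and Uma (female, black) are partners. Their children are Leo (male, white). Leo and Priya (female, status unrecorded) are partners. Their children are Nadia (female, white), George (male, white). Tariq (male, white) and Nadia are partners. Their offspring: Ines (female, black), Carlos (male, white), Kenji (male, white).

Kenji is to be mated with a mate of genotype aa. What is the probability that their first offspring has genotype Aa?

2/3

Tariq is white so carries A and passed a to Ines (aa), so Tariq is Aa.
Nadia is white so carries A and passed a to Ines (aa), so Nadia is Aa.
Kenji is a white offspring of Tariq (Aa) × Nadia (Aa), whose cross gives 1/4 AA : 1/2 Aa : 1/4 aa; conditioning on being white, Kenji is AA with probability 1/3, Aa with probability 2/3.
Summing over parental genotype combinations, P(offspring has genotype Aa) = 1/3·1 + 2/3·1/2 = 2/3.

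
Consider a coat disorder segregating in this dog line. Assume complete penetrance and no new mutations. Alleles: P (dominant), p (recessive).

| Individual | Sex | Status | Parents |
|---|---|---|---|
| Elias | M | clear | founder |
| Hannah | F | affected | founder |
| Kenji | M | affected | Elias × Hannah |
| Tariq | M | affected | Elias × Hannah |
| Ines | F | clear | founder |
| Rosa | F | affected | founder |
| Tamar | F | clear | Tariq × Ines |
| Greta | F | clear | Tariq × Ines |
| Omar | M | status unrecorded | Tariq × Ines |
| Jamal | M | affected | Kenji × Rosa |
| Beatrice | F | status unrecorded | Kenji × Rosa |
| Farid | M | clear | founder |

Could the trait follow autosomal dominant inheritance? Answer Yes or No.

Yes

A consistent assignment under autosomal dominant exists: Elias pp, Hannah PP, Kenji Pp, Tariq Pp, Ines pp, Rosa PP, Tamar pp, Greta pp, Omar Pp, Jamal PP, Beatrice PP, Farid pp.
In this assignment every recorded phenotype matches its genotype and every non-founder's genotype is obtainable from its parents' genotypes, so the pedigree is consistent.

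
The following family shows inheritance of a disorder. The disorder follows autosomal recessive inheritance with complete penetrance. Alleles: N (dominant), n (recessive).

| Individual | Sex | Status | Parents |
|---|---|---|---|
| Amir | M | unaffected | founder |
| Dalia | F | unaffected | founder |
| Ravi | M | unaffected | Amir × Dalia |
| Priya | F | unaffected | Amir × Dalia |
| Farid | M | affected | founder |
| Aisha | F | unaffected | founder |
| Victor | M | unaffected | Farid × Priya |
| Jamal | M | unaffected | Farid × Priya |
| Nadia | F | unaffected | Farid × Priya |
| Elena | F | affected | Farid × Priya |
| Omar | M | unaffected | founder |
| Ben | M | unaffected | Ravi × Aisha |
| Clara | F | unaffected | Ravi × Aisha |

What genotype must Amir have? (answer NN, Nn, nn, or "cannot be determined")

Amir's phenotype allows NN or Nn, and no parent or child forces a single allele at both positions; consistent genotype assignments exist with Amir as NN or Nn.

cannot be determined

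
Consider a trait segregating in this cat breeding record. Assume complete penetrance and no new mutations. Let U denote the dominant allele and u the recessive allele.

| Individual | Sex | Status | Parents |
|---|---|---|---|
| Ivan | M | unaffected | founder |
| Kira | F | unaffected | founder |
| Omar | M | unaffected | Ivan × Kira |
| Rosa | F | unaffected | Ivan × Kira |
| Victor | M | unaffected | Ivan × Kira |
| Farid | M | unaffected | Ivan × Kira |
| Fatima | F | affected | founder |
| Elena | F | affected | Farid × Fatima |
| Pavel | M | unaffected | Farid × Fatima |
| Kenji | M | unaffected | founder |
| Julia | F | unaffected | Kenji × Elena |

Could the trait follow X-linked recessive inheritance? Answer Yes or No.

No

Under X-linked recessive, Elena (affected, female) cannot arise from Farid (unaffected) × Fatima (affected).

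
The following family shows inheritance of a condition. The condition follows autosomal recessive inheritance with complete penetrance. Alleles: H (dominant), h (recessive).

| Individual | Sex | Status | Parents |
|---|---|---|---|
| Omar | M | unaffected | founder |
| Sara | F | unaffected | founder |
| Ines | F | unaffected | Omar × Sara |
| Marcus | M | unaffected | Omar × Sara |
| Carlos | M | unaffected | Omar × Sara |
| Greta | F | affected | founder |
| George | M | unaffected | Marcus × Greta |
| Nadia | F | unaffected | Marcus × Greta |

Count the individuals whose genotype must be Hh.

Obligate heterozygotes: George is unaffected so carries H and received h from Greta (hh), so George is Hh; Nadia is unaffected so carries H and received h from Greta (hh), so Nadia is Hh.
Every other individual is either homozygous by phenotype or has at least one consistent homozygous assignment, so the count is 2.

2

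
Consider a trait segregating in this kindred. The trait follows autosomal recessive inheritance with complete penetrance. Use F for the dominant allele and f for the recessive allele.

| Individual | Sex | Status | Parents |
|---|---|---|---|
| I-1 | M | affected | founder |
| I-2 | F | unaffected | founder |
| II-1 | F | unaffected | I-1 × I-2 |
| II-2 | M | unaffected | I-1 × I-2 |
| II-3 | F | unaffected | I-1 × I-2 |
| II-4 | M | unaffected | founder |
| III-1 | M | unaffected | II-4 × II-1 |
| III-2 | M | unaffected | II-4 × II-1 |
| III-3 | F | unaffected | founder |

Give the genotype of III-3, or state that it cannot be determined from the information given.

III-3's phenotype allows FF or Ff, and no parent or child forces a single allele at both positions; consistent genotype assignments exist with III-3 as FF or Ff.

cannot be determined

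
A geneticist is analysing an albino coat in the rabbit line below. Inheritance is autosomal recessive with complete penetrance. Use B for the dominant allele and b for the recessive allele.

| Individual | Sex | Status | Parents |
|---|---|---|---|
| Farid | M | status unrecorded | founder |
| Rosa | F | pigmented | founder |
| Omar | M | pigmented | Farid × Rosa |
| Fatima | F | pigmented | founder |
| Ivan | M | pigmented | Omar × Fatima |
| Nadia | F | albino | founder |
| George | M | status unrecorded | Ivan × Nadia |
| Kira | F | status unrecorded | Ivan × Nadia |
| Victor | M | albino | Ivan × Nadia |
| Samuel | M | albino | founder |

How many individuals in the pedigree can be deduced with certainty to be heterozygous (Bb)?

1

Obligate heterozygotes: Ivan is pigmented so carries B and passed b to Victor (bb), so Ivan is Bb.
Every other individual is either homozygous by phenotype or has at least one consistent homozygous assignment, so the count is 1.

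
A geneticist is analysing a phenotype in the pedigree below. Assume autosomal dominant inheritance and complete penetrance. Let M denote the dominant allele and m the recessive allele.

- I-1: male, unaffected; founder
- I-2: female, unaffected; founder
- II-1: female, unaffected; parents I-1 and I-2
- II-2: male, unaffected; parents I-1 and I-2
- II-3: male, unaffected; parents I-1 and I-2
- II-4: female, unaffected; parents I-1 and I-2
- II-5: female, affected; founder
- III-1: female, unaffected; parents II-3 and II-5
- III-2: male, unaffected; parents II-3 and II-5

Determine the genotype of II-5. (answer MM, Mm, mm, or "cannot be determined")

Mm

From phenotype alone, II-5 is MM or Mm.
II-5 is affected so carries M and passed m to III-1 (mm), so II-5 is Mm.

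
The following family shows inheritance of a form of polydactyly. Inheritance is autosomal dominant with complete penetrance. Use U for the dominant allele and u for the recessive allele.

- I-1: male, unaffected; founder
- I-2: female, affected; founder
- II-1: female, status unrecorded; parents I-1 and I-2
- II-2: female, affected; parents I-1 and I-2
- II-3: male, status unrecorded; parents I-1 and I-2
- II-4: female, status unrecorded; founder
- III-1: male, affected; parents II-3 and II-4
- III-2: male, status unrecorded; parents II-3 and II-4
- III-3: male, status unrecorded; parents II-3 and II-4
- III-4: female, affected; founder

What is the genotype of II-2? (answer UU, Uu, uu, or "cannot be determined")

From phenotype alone, II-2 is UU or Uu.
II-2 is affected so carries U and received u from I-1 (uu), so II-2 is Uu.

Uu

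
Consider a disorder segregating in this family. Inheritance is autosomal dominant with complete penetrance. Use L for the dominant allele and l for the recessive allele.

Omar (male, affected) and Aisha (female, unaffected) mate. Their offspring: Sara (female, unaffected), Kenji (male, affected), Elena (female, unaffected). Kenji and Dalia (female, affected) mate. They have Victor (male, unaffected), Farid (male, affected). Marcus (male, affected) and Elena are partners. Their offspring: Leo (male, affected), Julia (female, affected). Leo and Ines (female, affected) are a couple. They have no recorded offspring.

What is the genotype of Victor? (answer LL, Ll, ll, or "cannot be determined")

ll

Victor is unaffected, so Victor is ll.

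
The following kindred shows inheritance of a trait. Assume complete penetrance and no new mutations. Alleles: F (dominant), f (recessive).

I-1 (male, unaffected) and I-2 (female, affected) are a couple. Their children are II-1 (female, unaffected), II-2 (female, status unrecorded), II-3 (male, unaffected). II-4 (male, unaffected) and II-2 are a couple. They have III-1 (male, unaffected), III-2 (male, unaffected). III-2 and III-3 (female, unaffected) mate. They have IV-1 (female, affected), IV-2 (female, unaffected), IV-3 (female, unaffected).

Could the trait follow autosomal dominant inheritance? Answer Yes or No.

No

Under autosomal dominant, IV-1 (affected, female) cannot arise from III-2 (unaffected) × III-3 (unaffected).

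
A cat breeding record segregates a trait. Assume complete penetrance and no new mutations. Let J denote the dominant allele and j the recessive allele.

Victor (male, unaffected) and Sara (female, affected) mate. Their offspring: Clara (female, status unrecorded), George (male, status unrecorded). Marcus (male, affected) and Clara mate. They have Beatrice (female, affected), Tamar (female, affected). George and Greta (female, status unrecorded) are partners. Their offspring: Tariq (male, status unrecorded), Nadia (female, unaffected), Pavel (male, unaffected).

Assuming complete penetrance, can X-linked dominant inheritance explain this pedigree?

Yes

A consistent assignment under X-linked dominant exists: Victor X^j Y, Sara X^J X^j, Clara X^J X^j, George X^j Y, Marcus X^J Y, Greta X^J X^j, Beatrice X^J X^J, Tamar X^J X^J, Tariq X^J Y, Nadia X^j X^j, Pavel X^j Y.
In this assignment every recorded phenotype matches its genotype and every non-founder's genotype is obtainable from its parents' genotypes, so the pedigree is consistent.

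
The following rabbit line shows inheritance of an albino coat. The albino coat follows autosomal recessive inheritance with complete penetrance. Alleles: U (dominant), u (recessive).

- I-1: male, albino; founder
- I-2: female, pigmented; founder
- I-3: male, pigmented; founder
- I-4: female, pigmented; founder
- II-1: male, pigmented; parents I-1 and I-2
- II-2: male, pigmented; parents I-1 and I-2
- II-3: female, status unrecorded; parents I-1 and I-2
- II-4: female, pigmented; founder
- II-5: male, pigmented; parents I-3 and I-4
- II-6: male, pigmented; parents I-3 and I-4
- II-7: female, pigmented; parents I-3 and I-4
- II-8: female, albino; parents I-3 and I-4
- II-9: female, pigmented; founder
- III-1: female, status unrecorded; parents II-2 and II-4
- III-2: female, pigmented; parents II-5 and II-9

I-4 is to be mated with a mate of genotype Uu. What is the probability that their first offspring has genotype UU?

1/4

I-4 is pigmented so carries U and passed u to II-8 (uu), so I-4 is Uu.
The cross gives 1/4 UU : 1/2 Uu : 1/4 uu, so P(offspring has genotype UU) = 1/4.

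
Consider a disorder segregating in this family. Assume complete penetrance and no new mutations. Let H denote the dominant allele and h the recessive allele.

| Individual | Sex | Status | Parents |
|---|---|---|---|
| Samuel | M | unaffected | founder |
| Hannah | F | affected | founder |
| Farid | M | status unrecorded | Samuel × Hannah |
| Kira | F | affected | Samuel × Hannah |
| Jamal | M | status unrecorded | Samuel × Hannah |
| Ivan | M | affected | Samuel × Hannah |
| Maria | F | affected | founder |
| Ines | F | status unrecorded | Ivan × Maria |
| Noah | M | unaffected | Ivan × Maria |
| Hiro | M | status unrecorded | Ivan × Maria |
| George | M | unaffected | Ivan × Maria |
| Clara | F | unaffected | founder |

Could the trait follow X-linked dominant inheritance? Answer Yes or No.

Yes

A consistent assignment under X-linked dominant exists: Samuel X^h Y, Hannah X^H X^H, Farid X^H Y, Kira X^H X^h, Jamal X^H Y, Ivan X^H Y, Maria X^H X^h, Ines X^H X^H, Noah X^h Y, Hiro X^H Y, George X^h Y, Clara X^h X^h.
In this assignment every recorded phenotype matches its genotype and every non-founder's genotype is obtainable from its parents' genotypes, so the pedigree is consistent.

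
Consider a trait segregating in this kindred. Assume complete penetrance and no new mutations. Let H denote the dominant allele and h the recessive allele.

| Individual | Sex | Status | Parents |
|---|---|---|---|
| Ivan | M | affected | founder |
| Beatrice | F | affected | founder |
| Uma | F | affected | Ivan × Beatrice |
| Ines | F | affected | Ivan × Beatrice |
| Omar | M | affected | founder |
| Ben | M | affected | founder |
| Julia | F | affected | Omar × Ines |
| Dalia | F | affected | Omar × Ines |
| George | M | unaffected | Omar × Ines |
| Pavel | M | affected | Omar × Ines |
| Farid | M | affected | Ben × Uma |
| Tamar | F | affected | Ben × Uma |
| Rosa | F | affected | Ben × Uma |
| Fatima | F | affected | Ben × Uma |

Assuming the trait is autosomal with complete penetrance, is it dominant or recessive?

dominant

Omar and Ines are both affected yet have an unaffected child George. Under a recessive model two affected parents are homozygous and every child would be affected, so the trait cannot be recessive.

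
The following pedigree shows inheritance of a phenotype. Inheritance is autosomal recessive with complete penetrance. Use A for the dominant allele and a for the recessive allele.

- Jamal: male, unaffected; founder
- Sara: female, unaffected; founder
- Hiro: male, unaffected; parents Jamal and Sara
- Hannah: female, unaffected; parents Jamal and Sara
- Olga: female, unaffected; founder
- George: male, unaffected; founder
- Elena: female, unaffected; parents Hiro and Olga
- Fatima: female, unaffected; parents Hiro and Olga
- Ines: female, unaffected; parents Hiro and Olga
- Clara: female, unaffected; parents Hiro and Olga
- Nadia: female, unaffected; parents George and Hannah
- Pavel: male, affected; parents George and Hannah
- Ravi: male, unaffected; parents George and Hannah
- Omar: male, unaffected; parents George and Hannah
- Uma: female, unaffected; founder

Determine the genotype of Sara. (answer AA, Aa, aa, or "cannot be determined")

Sara's phenotype allows AA or Aa, and no parent or child forces a single allele at both positions; consistent genotype assignments exist with Sara as AA or Aa.

cannot be determined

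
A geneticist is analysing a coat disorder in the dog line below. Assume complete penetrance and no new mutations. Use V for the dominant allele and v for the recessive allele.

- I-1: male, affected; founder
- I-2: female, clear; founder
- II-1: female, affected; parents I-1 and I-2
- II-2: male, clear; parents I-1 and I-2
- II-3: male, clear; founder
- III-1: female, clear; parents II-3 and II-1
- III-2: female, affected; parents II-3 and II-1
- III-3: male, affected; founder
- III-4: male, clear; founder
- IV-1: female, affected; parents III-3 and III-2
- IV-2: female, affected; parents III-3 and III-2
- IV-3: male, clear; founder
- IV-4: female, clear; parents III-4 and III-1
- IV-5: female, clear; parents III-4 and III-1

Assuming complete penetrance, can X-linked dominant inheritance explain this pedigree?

A consistent assignment under X-linked dominant exists: I-1 X^V Y, I-2 X^v X^v, II-1 X^V X^v, II-2 X^v Y, II-3 X^v Y, III-1 X^v X^v, III-2 X^V X^v, III-3 X^V Y, III-4 X^v Y, IV-1 X^V X^V, IV-2 X^V X^V, IV-3 X^v Y, IV-4 X^v X^v, IV-5 X^v X^v.
In this assignment every recorded phenotype matches its genotype and every non-founder's genotype is obtainable from its parents' genotypes, so the pedigree is consistent.

Yes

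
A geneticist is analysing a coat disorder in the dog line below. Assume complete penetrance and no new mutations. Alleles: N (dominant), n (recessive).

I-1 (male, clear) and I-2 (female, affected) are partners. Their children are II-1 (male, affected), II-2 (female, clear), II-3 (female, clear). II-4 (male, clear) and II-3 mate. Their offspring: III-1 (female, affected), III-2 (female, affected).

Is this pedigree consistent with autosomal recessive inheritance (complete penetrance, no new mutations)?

A consistent assignment under autosomal recessive exists: I-1 Nn, I-2 nn, II-1 nn, II-2 Nn, II-3 Nn, II-4 Nn, III-1 nn, III-2 nn.
In this assignment every recorded phenotype matches its genotype and every non-founder's genotype is obtainable from its parents' genotypes, so the pedigree is consistent.

Yes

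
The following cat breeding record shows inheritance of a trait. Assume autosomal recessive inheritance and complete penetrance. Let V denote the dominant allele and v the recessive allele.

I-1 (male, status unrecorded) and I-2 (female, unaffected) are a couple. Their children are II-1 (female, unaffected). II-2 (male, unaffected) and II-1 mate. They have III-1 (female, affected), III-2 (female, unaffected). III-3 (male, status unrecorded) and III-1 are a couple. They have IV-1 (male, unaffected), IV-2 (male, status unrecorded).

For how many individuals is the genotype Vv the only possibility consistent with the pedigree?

Obligate heterozygotes: II-1 is unaffected so carries V and passed v to III-1 (vv), so II-1 is Vv; II-2 is unaffected so carries V and passed v to III-1 (vv), so II-2 is Vv; IV-1 is unaffected so carries V and received v from III-1 (vv), so IV-1 is Vv.
Every other individual is either homozygous by phenotype or has at least one consistent homozygous assignment, so the count is 3.

3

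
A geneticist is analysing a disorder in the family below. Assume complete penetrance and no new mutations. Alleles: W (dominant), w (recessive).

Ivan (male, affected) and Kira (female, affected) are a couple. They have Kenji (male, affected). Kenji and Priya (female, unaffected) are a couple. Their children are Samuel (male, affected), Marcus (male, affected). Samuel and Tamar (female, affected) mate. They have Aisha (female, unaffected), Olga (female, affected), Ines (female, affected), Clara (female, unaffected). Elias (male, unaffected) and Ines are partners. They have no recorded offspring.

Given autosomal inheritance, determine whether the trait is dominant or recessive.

dominant

Samuel and Tamar are both affected yet have an unaffected child Aisha. Under a recessive model two affected parents are homozygous and every child would be affected, so the trait cannot be recessive.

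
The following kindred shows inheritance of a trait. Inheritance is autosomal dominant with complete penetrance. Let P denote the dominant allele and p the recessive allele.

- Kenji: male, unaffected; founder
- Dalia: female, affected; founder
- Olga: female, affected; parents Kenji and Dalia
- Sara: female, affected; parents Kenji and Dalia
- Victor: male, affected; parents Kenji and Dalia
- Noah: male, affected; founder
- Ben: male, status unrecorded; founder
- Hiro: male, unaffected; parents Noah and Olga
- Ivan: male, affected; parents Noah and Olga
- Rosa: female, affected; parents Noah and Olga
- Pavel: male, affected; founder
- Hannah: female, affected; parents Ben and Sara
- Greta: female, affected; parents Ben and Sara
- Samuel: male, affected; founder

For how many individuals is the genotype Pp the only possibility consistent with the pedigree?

4

Obligate heterozygotes: Olga is affected so carries P and received p from Kenji (pp), so Olga is Pp; Sara is affected so carries P and received p from Kenji (pp), so Sara is Pp; Victor is affected so carries P and received p from Kenji (pp), so Victor is Pp; Noah is affected so carries P and passed p to Hiro (pp), so Noah is Pp.
Every other individual is either homozygous by phenotype or has at least one consistent homozygous assignment, so the count is 4.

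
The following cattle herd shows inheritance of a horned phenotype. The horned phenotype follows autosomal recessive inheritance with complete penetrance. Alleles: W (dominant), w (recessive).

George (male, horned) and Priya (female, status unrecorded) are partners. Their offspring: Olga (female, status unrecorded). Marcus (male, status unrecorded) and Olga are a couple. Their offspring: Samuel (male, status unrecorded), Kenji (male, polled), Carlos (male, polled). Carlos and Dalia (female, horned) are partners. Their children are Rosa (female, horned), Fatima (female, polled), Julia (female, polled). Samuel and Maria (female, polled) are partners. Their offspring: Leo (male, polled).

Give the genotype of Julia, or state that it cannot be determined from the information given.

From phenotype alone, Julia is WW or Ww.
Julia is polled so carries W and received w from Dalia (ww), so Julia is Ww.

Ww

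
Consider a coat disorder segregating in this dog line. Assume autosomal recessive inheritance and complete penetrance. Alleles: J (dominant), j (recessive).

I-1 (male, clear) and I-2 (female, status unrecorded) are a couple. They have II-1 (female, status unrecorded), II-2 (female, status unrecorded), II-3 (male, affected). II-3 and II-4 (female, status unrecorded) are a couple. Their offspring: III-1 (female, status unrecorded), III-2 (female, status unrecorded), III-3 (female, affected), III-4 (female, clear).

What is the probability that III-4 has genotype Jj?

III-4 is clear so carries J and received j from II-3 (jj), so III-4 is Jj, giving P(Jj) = 1.

1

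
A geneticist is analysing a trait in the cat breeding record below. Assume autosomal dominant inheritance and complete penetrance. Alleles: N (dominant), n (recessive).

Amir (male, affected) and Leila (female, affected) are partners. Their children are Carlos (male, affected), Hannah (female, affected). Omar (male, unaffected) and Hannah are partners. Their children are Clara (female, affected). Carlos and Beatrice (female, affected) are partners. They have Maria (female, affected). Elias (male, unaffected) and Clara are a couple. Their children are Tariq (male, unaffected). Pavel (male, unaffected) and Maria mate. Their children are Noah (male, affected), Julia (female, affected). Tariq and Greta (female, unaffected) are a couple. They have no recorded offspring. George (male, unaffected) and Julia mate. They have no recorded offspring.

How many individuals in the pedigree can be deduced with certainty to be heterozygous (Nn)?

3

Obligate heterozygotes: Clara is affected so carries N and received n from Omar (nn), so Clara is Nn; Noah is affected so carries N and received n from Pavel (nn), so Noah is Nn; Julia is affected so carries N and received n from Pavel (nn), so Julia is Nn.
Every other individual is either homozygous by phenotype or has at least one consistent homozygous assignment, so the count is 3.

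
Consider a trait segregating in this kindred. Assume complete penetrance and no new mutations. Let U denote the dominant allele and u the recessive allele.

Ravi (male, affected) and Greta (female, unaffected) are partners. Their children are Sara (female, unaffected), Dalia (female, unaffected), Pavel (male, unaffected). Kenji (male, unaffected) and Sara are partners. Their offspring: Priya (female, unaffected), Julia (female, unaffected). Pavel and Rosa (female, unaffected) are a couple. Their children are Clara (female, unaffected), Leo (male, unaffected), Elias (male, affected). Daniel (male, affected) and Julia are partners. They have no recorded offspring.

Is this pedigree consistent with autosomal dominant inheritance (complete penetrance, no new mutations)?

No

Under autosomal dominant, Elias (affected, male) cannot arise from Pavel (unaffected) × Rosa (unaffected).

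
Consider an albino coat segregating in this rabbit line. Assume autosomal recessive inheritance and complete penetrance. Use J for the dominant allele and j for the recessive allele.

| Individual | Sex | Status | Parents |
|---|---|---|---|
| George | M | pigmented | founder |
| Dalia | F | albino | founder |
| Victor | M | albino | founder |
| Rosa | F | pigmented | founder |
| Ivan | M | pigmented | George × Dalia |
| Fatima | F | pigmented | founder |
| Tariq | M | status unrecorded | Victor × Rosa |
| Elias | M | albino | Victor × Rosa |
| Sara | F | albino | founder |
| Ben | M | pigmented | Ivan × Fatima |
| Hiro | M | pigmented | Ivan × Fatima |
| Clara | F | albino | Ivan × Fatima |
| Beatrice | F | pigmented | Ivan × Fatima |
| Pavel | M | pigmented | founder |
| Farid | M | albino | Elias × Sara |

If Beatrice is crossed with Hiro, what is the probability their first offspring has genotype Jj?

4/9

Ivan is pigmented so carries J and received j from Dalia (jj), so Ivan is Jj.
Fatima is pigmented so carries J and passed j to Clara (jj), so Fatima is Jj.
Beatrice is a pigmented offspring of Ivan (Jj) × Fatima (Jj), whose cross gives 1/4 JJ : 1/2 Jj : 1/4 jj; conditioning on being pigmented, Beatrice is JJ with probability 1/3, Jj with probability 2/3.
Hiro is a pigmented offspring of Ivan (Jj) × Fatima (Jj), whose cross gives 1/4 JJ : 1/2 Jj : 1/4 jj; conditioning on being pigmented, Hiro is JJ with probability 1/3, Jj with probability 2/3.
Summing over parental genotype combinations, P(offspring has genotype Jj) = 2/9·1/2 + 2/9·1/2 + 4/9·1/2 = 4/9.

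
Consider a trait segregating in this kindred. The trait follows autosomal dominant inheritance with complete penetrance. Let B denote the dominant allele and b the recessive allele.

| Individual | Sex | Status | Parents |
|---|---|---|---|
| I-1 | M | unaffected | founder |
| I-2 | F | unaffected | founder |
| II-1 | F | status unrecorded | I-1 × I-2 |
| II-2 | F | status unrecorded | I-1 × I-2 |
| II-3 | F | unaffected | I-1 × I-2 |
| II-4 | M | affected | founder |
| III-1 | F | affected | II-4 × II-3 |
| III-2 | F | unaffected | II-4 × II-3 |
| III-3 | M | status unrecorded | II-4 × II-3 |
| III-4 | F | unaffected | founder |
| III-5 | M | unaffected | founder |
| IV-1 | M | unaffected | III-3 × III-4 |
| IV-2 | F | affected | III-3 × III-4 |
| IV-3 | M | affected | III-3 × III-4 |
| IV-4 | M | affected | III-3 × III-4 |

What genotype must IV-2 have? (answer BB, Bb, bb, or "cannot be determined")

From phenotype alone, IV-2 is BB or Bb.
IV-2 is affected so carries B and received b from III-4 (bb), so IV-2 is Bb.

Bb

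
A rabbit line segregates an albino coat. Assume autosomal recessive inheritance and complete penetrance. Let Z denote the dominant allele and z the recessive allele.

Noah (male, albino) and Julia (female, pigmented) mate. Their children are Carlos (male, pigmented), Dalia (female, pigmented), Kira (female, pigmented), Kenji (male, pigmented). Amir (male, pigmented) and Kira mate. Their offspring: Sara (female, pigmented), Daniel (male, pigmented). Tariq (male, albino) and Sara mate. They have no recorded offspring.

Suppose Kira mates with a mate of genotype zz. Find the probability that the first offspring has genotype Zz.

1/2

Kira is pigmented so carries Z and received z from Noah (zz), so Kira is Zz.
The cross gives 1/2 Zz : 1/2 zz, so P(offspring has genotype Zz) = 1/2.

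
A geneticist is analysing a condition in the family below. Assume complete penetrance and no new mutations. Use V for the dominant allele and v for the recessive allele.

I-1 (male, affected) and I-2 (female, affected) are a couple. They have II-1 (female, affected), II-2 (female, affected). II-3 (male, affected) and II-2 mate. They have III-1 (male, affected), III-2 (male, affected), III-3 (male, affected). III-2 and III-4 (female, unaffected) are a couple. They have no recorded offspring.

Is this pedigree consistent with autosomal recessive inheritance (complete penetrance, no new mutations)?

A consistent assignment under autosomal recessive exists: I-1 vv, I-2 vv, II-1 vv, II-2 vv, II-3 vv, III-1 vv, III-2 vv, III-3 vv, III-4 VV.
In this assignment every recorded phenotype matches its genotype and every non-founder's genotype is obtainable from its parents' genotypes, so the pedigree is consistent.

Yes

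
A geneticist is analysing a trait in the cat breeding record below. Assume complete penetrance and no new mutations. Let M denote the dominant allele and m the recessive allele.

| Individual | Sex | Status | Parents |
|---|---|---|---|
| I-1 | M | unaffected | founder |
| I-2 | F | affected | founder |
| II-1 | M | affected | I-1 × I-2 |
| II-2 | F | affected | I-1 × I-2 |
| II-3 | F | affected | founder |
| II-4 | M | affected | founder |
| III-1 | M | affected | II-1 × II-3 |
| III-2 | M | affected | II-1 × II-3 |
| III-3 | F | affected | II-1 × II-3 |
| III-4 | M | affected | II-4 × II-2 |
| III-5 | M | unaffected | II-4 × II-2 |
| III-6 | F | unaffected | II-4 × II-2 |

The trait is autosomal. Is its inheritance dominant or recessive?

II-4 and II-2 are both affected yet have an unaffected child III-5. Under a recessive model two affected parents are homozygous and every child would be affected, so the trait cannot be recessive.

dominant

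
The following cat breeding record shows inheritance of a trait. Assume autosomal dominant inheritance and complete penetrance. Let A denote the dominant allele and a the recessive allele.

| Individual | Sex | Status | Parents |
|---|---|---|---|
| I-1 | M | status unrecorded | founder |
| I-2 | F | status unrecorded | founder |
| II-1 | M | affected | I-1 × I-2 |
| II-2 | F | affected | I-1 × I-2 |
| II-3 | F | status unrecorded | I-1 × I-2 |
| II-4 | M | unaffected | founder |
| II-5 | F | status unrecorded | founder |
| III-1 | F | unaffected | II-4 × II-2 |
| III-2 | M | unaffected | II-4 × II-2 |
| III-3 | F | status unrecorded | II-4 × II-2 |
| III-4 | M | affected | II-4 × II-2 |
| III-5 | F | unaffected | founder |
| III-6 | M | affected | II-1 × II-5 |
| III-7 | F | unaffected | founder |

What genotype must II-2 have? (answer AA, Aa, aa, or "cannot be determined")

From phenotype alone, II-2 is AA or Aa.
II-2 is affected so carries A and passed a to III-1 (aa), so II-2 is Aa.

Aa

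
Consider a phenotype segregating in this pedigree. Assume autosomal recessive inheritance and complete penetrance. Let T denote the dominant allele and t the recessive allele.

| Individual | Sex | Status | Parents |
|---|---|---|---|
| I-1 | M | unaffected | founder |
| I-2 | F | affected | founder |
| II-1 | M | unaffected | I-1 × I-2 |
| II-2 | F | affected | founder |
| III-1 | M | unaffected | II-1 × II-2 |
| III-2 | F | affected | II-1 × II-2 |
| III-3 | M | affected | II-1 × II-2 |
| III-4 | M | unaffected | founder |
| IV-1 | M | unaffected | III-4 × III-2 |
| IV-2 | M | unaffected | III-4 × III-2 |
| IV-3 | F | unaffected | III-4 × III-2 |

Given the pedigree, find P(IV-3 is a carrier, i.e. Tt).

1

IV-3 is unaffected so carries T and received t from III-2 (tt), so IV-3 is Tt, giving P(Tt) = 1.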